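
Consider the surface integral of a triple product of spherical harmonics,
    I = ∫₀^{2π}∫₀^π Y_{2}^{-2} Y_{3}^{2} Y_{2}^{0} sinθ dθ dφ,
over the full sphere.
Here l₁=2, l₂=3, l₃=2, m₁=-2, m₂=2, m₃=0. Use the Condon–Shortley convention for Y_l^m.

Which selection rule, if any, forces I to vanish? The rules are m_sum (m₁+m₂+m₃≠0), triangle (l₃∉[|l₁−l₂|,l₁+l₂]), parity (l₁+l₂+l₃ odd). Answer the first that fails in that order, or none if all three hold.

parity

Σmᵢ = 0  ✓
l₃∈[|l₁−l₂|,l₁+l₂]=[1,5], have l₃=2  ✓
Σlᵢ = 7 ⇒ odd  ✗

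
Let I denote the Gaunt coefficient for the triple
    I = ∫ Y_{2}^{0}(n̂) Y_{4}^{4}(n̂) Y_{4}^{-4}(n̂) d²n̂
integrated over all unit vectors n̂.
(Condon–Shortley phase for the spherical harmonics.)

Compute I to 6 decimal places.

-0.229376

Checks pass: Σm=0; 10 even; l₃=4∈[2,6].
(2·2+1)(2·4+1)(2·4+1) = 405
Δ: 2! 2! 6! / 11! → 1/13860
sum: t=0:+1/192 t=1:−1/36 t=2:+1/192 = -5/288
3j²(2 4 4; 0 0 0) = Δ·Π!·Σ² = 20/693  (sign -1)
sum: t=2:+1/2880 = 1/2880
3j²(2 4 4; 0 4 -4) = Δ·Π!·Σ² = 28/495  (sign +1)
combine: 4πI² = 405·20/693·28/495 = 80/121
take √, sign -1: I = -0.22937568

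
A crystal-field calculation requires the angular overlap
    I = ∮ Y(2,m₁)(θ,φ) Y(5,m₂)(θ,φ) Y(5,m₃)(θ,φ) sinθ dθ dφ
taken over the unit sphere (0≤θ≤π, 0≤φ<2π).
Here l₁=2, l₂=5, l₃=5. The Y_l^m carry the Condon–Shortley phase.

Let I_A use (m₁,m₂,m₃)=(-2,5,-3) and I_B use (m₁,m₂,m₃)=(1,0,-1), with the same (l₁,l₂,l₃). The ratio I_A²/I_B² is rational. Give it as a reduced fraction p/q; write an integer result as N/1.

6/1

Shared (l₁,l₂,l₃)=(2,5,5): N and (l;000)² cancel in I_A²/I_B².
A: Δ = 2!·2!·8!/13! = 1/38610; Racah Σ t=2..2: t=2:+1/161280 = 1/161280; ⇒ 3j(2 5 5; -2 5 -3)² = 1/143, sgn +1
B: Δ = 2!·2!·8!/13! = 1/38610; Racah Σ t=0..1: t=0:+1/1440 t=1:−1/1152 = -1/5760; ⇒ 3j(2 5 5; 1 0 -1)² = 1/858, sgn -1
I_A²/I_B² = (1/143)/(1/858) = 6/1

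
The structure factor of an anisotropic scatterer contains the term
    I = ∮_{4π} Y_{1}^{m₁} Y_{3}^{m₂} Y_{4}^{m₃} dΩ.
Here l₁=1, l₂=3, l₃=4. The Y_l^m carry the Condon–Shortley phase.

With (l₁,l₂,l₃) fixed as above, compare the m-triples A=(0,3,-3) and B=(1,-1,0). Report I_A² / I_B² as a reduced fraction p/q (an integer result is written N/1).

7/6

Same 1,3,4: normalisation and zero-m 3j drop out of the ratio.
A: Δ: 0! 2! 6! / 9! → 1/252; sum: t=0:+1/720 = 1/720; 3j²(1 3 4; 0 3 -3) = Δ·Π!·Σ² = 1/36  (sign -1)
B: Δ: 0! 2! 6! / 9! → 1/252; sum: t=0:+1/96 = 1/96; 3j²(1 3 4; 1 -1 0) = Δ·Π!·Σ² = 1/42  (sign +1)
I_A²/I_B² = (1/36)/(1/42) = 7/6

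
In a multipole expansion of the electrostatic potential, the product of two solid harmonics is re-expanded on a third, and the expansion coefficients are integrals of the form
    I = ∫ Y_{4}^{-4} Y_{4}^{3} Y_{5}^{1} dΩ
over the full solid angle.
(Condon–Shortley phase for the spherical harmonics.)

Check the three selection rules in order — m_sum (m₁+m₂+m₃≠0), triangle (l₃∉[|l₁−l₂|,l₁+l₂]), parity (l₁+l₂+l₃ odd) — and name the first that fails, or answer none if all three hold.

azimuthal sum: -4 + 3 + 1 = 0  ✓
0 ≤ 5 ≤ 8 (triangle on l)  ✓
L = 4 + 4 + 5 = 13 (odd)  ✗

parity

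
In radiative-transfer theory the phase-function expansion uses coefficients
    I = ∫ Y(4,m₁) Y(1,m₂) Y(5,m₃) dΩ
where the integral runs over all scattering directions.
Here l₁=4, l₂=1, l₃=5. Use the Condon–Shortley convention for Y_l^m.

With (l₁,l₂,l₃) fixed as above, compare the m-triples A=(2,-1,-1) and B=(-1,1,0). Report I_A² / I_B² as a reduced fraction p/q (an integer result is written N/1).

3/5

Same 4,1,5: normalisation and zero-m 3j drop out of the ratio.
A: Δ: 0! 8! 2! / 11! → 1/495; sum: t=0:+1/2880 = 1/2880; 3j²(4 1 5; 2 -1 -1) = Δ·Π!·Σ² = 2/165  (sign +1)
B: Δ: 0! 8! 2! / 11! → 1/495; sum: t=0:+1/1440 = 1/1440; 3j²(4 1 5; -1 1 0) = Δ·Π!·Σ² = 2/99  (sign -1)
I_A²/I_B² = (2/165)/(2/99) = 3/5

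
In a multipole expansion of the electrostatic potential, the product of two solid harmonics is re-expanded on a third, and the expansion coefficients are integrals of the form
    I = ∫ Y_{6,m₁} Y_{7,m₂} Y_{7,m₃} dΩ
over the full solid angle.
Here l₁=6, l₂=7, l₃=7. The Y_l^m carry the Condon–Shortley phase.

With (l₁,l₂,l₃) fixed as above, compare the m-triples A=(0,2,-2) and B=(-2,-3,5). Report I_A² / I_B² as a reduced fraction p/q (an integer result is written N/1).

125/2079

Same 6,7,7: normalisation and zero-m 3j drop out of the ratio.
A: Δ: 6! 6! 8! / 21! → 1/2444321880; sum: t=1:−1/580608000 t=2:+1/11612160 t=3:−1/1866240 t=4:+1/1658880 t=5:−1/8294400 t=6:+1/373248000 = 1/29859840; 3j²(6 7 7; 0 2 -2) = Δ·Π!·Σ² = 125/277134  (sign -1)
B: Δ: 6! 6! 8! / 21! → 1/2444321880; sum: t=2:+1/49766400 t=3:−1/21772800 t=4:+1/92897280 = -1/66355200; 3j²(6 7 7; -2 -3 5) = Δ·Π!·Σ² = 63/8398  (sign -1)
I_A²/I_B² = (125/277134)/(63/8398) = 125/2079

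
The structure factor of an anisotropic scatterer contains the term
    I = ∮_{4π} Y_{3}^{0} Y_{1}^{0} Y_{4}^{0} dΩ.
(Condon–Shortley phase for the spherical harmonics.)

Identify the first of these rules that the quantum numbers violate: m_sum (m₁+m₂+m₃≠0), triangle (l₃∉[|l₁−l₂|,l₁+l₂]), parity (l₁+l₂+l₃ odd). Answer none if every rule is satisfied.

Σmᵢ = 0  ✓
l₃∈[|l₁−l₂|,l₁+l₂]=[2,4], have l₃=4  ✓
Σlᵢ = 8 ⇒ even  ✓

none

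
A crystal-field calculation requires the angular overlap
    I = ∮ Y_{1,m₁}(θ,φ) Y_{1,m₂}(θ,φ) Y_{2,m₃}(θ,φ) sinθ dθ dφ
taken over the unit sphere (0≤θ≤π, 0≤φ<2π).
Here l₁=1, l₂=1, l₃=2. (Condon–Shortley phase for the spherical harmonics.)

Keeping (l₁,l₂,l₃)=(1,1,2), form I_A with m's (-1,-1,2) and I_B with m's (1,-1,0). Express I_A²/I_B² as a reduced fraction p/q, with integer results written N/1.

Same 1,1,2: normalisation and zero-m 3j drop out of the ratio.
A: Δ: 0! 2! 2! / 5! → 1/30; sum: t=0:+1/4 = 1/4; 3j²(1 1 2; -1 -1 2) = Δ·Π!·Σ² = 1/5  (sign +1)
B: Δ: 0! 2! 2! / 5! → 1/30; sum: t=0:+1/4 = 1/4; 3j²(1 1 2; 1 -1 0) = Δ·Π!·Σ² = 1/30  (sign +1)
I_A²/I_B² = (1/5)/(1/30) = 6/1

6/1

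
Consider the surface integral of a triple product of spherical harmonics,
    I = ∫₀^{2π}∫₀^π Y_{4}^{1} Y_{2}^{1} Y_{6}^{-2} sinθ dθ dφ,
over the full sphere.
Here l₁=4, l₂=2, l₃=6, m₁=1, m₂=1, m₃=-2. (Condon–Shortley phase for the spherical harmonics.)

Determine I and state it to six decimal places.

Checks pass: Σm=0; 12 even; l₃=6∈[2,6].
(2·4+1)(2·2+1)(2·6+1) = 585
Δ: 0! 8! 4! / 13! → 1/6435
sum: t=0:+1/2304 = 1/2304
3j²(4 2 6; 0 0 0) = Δ·Π!·Σ² = 5/143  (sign +1)
sum: t=0:+1/4320 = 1/4320
3j²(4 2 6; 1 1 -2) = Δ·Π!·Σ² = 224/6435  (sign +1)
combine: 4πI² = 585·5/143·224/6435 = 1120/1573
take √, sign +1: I = 0.23803440

0.238034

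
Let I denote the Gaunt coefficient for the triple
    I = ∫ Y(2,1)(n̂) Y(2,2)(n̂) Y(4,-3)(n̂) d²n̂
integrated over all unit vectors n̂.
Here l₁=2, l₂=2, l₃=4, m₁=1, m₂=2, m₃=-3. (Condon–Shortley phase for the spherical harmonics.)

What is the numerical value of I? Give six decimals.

m-sum 0 ✓  L=8 even ✓  0≤4≤4 ✓
Π(2lᵢ+1) = 5×5×9 = 225
triangle coeff Δ(2,2,4) = 1/630
Σ_t [0,0]: t=0:+1/16 = 1/16
(3j)²=2/35 [(2 2 4; 0 0 0)], sign=+1
Σ_t [0,0]: t=0:+1/144 = 1/144
(3j)²=1/18 [(2 2 4; 1 2 -3)], sign=-1
⇒ 4πI² = 5/7
I = (-1)√(5/7/(4π)) = -0.23841361

-0.238414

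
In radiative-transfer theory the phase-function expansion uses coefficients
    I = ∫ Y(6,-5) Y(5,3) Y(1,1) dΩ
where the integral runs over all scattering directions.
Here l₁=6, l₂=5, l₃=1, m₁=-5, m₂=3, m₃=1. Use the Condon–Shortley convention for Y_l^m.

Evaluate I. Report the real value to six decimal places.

Σmᵢ = -1 ≠ 0, so the φ-integral vanishes; I = 0

0.000000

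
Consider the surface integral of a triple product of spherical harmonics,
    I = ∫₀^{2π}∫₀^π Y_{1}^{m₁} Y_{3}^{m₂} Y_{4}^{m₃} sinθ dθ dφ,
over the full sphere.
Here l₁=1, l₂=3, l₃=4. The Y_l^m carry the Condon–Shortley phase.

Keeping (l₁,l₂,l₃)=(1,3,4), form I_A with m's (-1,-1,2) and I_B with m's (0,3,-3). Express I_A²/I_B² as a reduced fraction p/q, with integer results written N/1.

15/7

l's match ⇒ only the (l;m) 3-j factors differ between A and B.
A: triangle coeff Δ(1,3,4) = 1/252; Σ_t [0,0]: t=0:+1/96 = 1/96; (3j)²=5/84 [(1 3 4; -1 -1 2)], sign=+1
B: triangle coeff Δ(1,3,4) = 1/252; Σ_t [0,0]: t=0:+1/720 = 1/720; (3j)²=1/36 [(1 3 4; 0 3 -3)], sign=-1
I_A²/I_B² = (5/84)/(1/36) = 15/7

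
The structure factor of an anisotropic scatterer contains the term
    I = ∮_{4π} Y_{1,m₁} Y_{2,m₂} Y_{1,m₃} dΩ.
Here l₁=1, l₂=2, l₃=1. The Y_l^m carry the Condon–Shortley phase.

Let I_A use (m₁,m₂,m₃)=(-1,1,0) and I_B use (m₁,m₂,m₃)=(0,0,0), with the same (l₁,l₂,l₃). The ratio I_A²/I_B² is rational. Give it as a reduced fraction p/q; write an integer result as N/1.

l's match ⇒ only the (l;m) 3-j factors differ between A and B.
A: triangle coeff Δ(1,2,1) = 1/30; Σ_t [2,2]: t=2:+1/2 = 1/2; (3j)²=1/10 [(1 2 1; -1 1 0)], sign=-1
B: triangle coeff Δ(1,2,1) = 1/30; Σ_t [1,1]: t=1:−1/1 = -1/1; (3j)²=2/15 [(1 2 1; 0 0 0)], sign=+1
I_A²/I_B² = (1/10)/(2/15) = 3/4

3/4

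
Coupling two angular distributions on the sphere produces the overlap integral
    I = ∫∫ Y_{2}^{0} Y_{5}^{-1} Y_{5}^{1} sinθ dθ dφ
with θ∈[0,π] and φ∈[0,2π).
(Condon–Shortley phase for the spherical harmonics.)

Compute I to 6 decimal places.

Rules hold: Σm=0, L=12 even, 3≤5≤7.
N = 5·11·11 = 605
Δ = 2!·2!·8!/13! = 1/38610
Racah Σ t=0..2: t=0:+1/2880 t=1:−1/576 t=2:+1/2880 = -1/960
⇒ 3j(2 5 5; 0 0 0)² = 10/429, sgn +1
Racah Σ t=0..2: t=0:+1/2304 t=1:−1/720 t=2:+1/5760 = -1/1280
⇒ 3j(2 5 5; 0 -1 1)² = 27/1430, sgn -1
4πI² = N·(3j₀)²·(3jₘ)² = 45/169
I = -1·√(0.266272/4π) = -0.14556534

-0.145565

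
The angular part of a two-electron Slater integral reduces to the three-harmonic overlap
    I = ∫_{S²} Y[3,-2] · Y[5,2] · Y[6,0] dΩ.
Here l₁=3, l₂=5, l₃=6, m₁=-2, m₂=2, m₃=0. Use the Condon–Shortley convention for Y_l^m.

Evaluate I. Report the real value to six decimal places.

m-sum 0 ✓  L=14 even ✓  2≤6≤8 ✓
Π(2lᵢ+1) = 7×11×13 = 1001
triangle coeff Δ(3,5,6) = 1/675675
Σ_t [0,2]: t=0:+1/8640 t=1:−1/2304 t=2:+1/8640 = -7/34560
(3j)²=7/429 [(3 5 6; 0 0 0)], sign=-1
Σ_t [1,2]: t=1:−1/34560 t=2:+1/8640 = 1/11520
(3j)²=3/143 [(3 5 6; -2 2 0)], sign=+1
⇒ 4πI² = 49/143
I = (-1)√(49/143/(4π)) = -0.16512966

-0.165130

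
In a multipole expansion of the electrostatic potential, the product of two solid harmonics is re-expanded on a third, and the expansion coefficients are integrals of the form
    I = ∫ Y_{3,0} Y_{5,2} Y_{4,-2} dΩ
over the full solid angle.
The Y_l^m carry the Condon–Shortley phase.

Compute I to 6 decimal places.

m-sum 0 ✓  L=12 even ✓  2≤4≤8 ✓
Π(2lᵢ+1) = 7×11×9 = 693
triangle coeff Δ(3,5,4) = 1/180180
Σ_t [1,3]: t=1:−1/576 t=2:+1/144 t=3:−1/576 = 1/288
(3j)²=20/1001 [(3 5 4; 0 0 0)], sign=+1
Σ_t [1,3]: t=1:−1/8640 t=2:+1/480 t=3:−1/576 = 1/4320
(3j)²=1/2145 [(3 5 4; 0 2 -2)], sign=+1
⇒ 4πI² = 12/1859
I = (+1)√(12/1859/(4π)) = 0.02266449

0.022664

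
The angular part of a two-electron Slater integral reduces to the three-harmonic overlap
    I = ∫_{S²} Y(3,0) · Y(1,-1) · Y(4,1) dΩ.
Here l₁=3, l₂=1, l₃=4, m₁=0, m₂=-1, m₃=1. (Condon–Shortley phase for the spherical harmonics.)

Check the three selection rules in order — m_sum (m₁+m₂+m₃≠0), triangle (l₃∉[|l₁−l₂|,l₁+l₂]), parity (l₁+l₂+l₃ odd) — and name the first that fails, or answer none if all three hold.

none

Σmᵢ = 0  ✓
l₃∈[|l₁−l₂|,l₁+l₂]=[2,4], have l₃=4  ✓
Σlᵢ = 8 ⇒ even  ✓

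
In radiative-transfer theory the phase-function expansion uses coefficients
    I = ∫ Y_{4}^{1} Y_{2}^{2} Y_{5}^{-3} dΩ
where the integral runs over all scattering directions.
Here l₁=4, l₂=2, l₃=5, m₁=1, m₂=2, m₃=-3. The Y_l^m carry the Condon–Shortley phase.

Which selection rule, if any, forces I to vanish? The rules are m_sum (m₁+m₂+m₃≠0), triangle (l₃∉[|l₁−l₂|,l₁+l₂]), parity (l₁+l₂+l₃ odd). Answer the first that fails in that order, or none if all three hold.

azimuthal sum: 1 + 2 − 3 = 0  ✓
2 ≤ 5 ≤ 6 (triangle on l)  ✓
L = 4 + 2 + 5 = 11 (odd)  ✗

parity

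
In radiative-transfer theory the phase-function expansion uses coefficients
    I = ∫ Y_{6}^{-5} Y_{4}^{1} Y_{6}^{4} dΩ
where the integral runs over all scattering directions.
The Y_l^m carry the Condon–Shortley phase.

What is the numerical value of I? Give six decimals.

0.047465

m-sum 0 ✓  L=16 even ✓  2≤6≤10 ✓
Π(2lᵢ+1) = 13×9×13 = 1521
triangle coeff Δ(6,4,6) = 1/15315300
Σ_t [0,4]: t=0:+1/829440 t=1:−1/25920 t=2:+1/9216 t=3:−1/25920 t=4:+1/829440 = 7/207360
(3j)²=28/2431 [(6 4 6; 0 0 0)], sign=+1
Σ_t [3,4]: t=3:−1/967680 t=4:+1/725760 = 1/2903040
(3j)²=5/3094 [(6 4 6; -5 1 4)], sign=+1
⇒ 4πI² = 90/3179
I = (+1)√(90/3179/(4π)) = 0.04746473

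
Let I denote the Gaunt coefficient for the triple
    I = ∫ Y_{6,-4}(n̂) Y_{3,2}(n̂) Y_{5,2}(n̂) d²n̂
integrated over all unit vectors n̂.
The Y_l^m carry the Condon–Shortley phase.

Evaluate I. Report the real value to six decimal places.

0.088266

Checks pass: Σm=0; 14 even; l₃=5∈[3,9].
(2·6+1)(2·3+1)(2·5+1) = 1001
Δ: 4! 8! 2! / 15! → 1/675675
sum: t=1:−1/8640 t=2:+1/2304 t=3:−1/8640 = 7/34560
3j²(6 3 5; 0 0 0) = Δ·Π!·Σ² = 7/429  (sign -1)
sum: t=3:−1/60480 t=4:+1/34560 = 1/80640
3j²(6 3 5; -4 2 2) = Δ·Π!·Σ² = 6/1001  (sign -1)
combine: 4πI² = 1001·7/429·6/1001 = 14/143
take √, sign +1: I = 0.08826552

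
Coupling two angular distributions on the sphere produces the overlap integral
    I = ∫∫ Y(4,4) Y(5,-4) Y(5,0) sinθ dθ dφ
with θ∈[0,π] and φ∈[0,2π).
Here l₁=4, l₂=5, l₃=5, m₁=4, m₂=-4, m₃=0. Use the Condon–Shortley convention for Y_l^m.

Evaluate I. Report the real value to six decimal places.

m-sum 0 ✓  L=14 even ✓  1≤5≤9 ✓
Π(2lᵢ+1) = 9×11×11 = 1089
triangle coeff Δ(4,5,5) = 1/3153150
Σ_t [0,4]: t=0:+1/69120 t=1:−1/1728 t=2:+1/576 t=3:−1/1728 t=4:+1/69120 = 7/11520
(3j)²=2/143 [(4 5 5; 0 0 0)], sign=-1
Σ_t [0,0]: t=0:+1/69120 = 1/69120
(3j)²=2/143 [(4 5 5; 4 -4 0)], sign=-1
⇒ 4πI² = 36/169
I = (+1)√(36/169/(4π)) = 0.13019760

0.130198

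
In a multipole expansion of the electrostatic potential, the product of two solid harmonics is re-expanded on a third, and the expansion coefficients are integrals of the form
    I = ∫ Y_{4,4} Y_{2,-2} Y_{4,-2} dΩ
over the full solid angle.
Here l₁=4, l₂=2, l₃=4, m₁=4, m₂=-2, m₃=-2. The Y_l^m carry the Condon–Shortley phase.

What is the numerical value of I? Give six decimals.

-0.106180

Checks pass: Σm=0; 10 even; l₃=4∈[2,6].
(2·4+1)(2·2+1)(2·4+1) = 405
Δ: 2! 6! 2! / 11! → 1/13860
sum: t=0:+1/192 t=1:−1/36 t=2:+1/192 = -5/288
3j²(4 2 4; 0 0 0) = Δ·Π!·Σ² = 20/693  (sign -1)
sum: t=0:+1/2880 = 1/2880
3j²(4 2 4; 4 -2 -2) = Δ·Π!·Σ² = 2/165  (sign +1)
combine: 4πI² = 405·20/693·2/165 = 120/847
take √, sign -1: I = -0.10618031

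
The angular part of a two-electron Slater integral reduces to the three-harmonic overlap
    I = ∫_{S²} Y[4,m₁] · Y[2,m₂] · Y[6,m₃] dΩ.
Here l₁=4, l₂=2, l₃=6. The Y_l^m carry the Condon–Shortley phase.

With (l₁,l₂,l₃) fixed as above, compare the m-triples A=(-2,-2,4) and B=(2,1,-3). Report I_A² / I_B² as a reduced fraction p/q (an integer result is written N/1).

Same 4,2,6: normalisation and zero-m 3j drop out of the ratio.
A: Δ: 0! 8! 4! / 13! → 1/6435; sum: t=0:+1/34560 = 1/34560; 3j²(4 2 6; -2 -2 4) = Δ·Π!·Σ² = 14/429  (sign +1)
B: Δ: 0! 8! 4! / 13! → 1/6435; sum: t=0:+1/8640 = 1/8640; 3j²(4 2 6; 2 1 -3) = Δ·Π!·Σ² = 28/715  (sign -1)
I_A²/I_B² = (14/429)/(28/715) = 5/6

5/6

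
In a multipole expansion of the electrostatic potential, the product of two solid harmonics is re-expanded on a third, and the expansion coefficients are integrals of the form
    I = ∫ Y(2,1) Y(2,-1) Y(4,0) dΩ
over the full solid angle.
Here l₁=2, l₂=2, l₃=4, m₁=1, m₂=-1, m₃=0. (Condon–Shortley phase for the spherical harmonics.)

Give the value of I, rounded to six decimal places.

0.161197

m-sum 0 ✓  L=8 even ✓  0≤4≤4 ✓
Π(2lᵢ+1) = 5×5×9 = 225
triangle coeff Δ(2,2,4) = 1/630
Σ_t [0,0]: t=0:+1/16 = 1/16
(3j)²=2/35 [(2 2 4; 0 0 0)], sign=+1
Σ_t [0,0]: t=0:+1/36 = 1/36
(3j)²=8/315 [(2 2 4; 1 -1 0)], sign=+1
⇒ 4πI² = 16/49
I = (+1)√(16/49/(4π)) = 0.16119702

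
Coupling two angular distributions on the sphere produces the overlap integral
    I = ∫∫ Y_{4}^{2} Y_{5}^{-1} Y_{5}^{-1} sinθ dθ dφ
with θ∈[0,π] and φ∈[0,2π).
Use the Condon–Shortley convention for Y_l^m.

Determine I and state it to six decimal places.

0.137240

m-sum 0 ✓  L=14 even ✓  1≤5≤9 ✓
Π(2lᵢ+1) = 9×11×11 = 1089
triangle coeff Δ(4,5,5) = 1/3153150
Σ_t [0,4]: t=0:+1/69120 t=1:−1/1728 t=2:+1/576 t=3:−1/1728 t=4:+1/69120 = 7/11520
(3j)²=2/143 [(4 5 5; 0 0 0)], sign=-1
Σ_t [0,2]: t=0:+1/4608 t=1:−1/1296 t=2:+1/4608 = -7/20736
(3j)²=20/1287 [(4 5 5; 2 -1 -1)], sign=-1
⇒ 4πI² = 40/169
I = (+1)√(40/169/(4π)) = 0.13724032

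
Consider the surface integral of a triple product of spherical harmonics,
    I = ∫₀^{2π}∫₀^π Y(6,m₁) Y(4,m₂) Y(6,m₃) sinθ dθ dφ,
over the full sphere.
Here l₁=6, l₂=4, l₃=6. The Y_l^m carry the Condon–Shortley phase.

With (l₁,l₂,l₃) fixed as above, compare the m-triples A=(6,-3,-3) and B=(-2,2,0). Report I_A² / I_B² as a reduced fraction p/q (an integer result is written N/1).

Same 6,4,6: normalisation and zero-m 3j drop out of the ratio.
A: Δ: 4! 8! 4! / 17! → 1/15315300; sum: t=0:+1/5806080 = 1/5806080; 3j²(6 4 6; 6 -3 -3) = Δ·Π!·Σ² = 9/884  (sign -1)
B: Δ: 4! 8! 4! / 17! → 1/15315300; sum: t=2:+1/138240 t=3:−1/25920 t=4:+1/55296 = -11/829440; 3j²(6 4 6; -2 2 0) = Δ·Π!·Σ² = 11/1326  (sign -1)
I_A²/I_B² = (9/884)/(11/1326) = 27/22

27/22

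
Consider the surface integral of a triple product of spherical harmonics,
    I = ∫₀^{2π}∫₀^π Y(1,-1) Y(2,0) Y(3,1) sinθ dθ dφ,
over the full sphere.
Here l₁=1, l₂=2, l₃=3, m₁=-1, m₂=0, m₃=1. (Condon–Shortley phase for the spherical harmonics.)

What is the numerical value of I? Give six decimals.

Checks pass: Σm=0; 6 even; l₃=3∈[1,3].
(2·1+1)(2·2+1)(2·3+1) = 105
Δ: 0! 2! 4! / 7! → 1/105
sum: t=0:+1/4 = 1/4
3j²(1 2 3; 0 0 0) = Δ·Π!·Σ² = 3/35  (sign -1)
sum: t=0:+1/8 = 1/8
3j²(1 2 3; -1 0 1) = Δ·Π!·Σ² = 2/35  (sign +1)
combine: 4πI² = 105·3/35·2/35 = 18/35
take √, sign -1: I = -0.20230066

-0.202301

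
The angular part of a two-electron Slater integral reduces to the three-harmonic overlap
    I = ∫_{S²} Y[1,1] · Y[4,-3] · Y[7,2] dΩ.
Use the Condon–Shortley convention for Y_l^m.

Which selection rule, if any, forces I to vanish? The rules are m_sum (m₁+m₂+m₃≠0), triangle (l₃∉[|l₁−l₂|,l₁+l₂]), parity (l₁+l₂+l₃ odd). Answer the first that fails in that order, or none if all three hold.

Σmᵢ = 0  ✓
l₃∈[|l₁−l₂|,l₁+l₂]=[3,5], have l₃=7  ✗
Σlᵢ = 12 ⇒ even

triangle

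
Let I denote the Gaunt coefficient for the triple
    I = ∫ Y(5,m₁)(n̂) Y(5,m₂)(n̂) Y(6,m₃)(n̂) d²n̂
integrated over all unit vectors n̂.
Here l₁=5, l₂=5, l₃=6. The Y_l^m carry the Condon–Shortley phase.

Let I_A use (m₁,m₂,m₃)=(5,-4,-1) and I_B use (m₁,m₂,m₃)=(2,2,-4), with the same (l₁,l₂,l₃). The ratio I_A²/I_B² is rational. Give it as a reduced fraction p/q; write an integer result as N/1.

Same 5,5,6: normalisation and zero-m 3j drop out of the ratio.
A: Δ: 4! 6! 6! / 17! → 1/28588560; sum: t=0:+1/2073600 = 1/2073600; 3j²(5 5 6; 5 -4 -1) = Δ·Π!·Σ² = 63/9724  (sign -1)
B: Δ: 4! 6! 6! / 17! → 1/28588560; sum: t=1:−1/207360 t=2:+1/57600 t=3:−1/207360 = 1/129600; 3j²(5 5 6; 2 2 -4) = Δ·Π!·Σ² = 168/12155  (sign +1)
I_A²/I_B² = (63/9724)/(168/12155) = 15/32

15/32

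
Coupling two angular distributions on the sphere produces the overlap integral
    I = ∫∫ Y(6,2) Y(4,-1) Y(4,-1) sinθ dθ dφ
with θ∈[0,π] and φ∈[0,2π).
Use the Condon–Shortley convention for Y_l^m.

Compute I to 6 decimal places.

0.145766

Checks pass: Σm=0; 14 even; l₃=4∈[2,10].
(2·6+1)(2·4+1)(2·4+1) = 1053
Δ: 6! 6! 2! / 15! → 1/1261260
sum: t=2:+1/4608 t=3:−1/1296 t=4:+1/4608 = -7/20736
3j²(6 4 4; 0 0 0) = Δ·Π!·Σ² = 20/1287  (sign -1)
sum: t=1:−1/8640 t=2:+1/2304 t=3:−1/8640 = 7/34560
3j²(6 4 4; 2 -1 -1) = Δ·Π!·Σ² = 7/429  (sign -1)
combine: 4πI² = 1053·20/1287·7/429 = 420/1573
take √, sign +1: I = 0.14576570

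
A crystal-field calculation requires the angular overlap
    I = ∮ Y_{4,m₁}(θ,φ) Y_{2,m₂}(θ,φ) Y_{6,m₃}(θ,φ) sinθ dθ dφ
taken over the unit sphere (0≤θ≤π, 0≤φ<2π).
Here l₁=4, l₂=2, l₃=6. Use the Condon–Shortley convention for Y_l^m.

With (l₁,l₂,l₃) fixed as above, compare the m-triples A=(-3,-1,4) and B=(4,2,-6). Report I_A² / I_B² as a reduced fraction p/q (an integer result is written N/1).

16/33

Same 4,2,6: normalisation and zero-m 3j drop out of the ratio.
A: Δ: 0! 8! 4! / 13! → 1/6435; sum: t=0:+1/30240 = 1/30240; 3j²(4 2 6; -3 -1 4) = Δ·Π!·Σ² = 16/429  (sign +1)
B: Δ: 0! 8! 4! / 13! → 1/6435; sum: t=0:+1/967680 = 1/967680; 3j²(4 2 6; 4 2 -6) = Δ·Π!·Σ² = 1/13  (sign +1)
I_A²/I_B² = (16/429)/(1/13) = 16/33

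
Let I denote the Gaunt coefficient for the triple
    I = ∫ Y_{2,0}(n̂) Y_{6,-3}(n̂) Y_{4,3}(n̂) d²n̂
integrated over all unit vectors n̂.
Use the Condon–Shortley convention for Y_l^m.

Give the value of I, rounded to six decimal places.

m-sum 0 ✓  L=12 even ✓  4≤4≤8 ✓
Π(2lᵢ+1) = 5×13×9 = 585
triangle coeff Δ(2,6,4) = 1/6435
Σ_t [2,2]: t=2:+1/2304 = 1/2304
(3j)²=5/143 [(2 6 4; 0 0 0)], sign=+1
Σ_t [2,2]: t=2:+1/20160 = 1/20160
(3j)²=12/715 [(2 6 4; 0 -3 3)], sign=-1
⇒ 4πI² = 540/1573
I = (-1)√(540/1573/(4π)) = -0.16528277

-0.165283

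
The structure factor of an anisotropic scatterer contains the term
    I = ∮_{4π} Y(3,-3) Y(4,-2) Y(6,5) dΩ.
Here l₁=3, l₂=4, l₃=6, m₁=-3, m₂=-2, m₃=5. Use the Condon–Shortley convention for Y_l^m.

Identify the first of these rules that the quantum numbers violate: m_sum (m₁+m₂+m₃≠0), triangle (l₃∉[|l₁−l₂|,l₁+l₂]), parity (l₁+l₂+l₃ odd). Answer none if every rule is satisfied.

parity

azimuthal sum: -3 − 2 + 5 = 0  ✓
1 ≤ 6 ≤ 7 (triangle on l)  ✓
L = 3 + 4 + 6 = 13 (odd)  ✗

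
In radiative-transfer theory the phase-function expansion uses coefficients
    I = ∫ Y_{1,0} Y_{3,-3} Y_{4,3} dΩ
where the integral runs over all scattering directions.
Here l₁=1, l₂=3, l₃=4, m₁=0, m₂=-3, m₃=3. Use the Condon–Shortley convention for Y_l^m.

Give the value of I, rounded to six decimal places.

m-sum 0 ✓  L=8 even ✓  2≤4≤4 ✓
Π(2lᵢ+1) = 3×7×9 = 189
triangle coeff Δ(1,3,4) = 1/252
Σ_t [0,0]: t=0:+1/36 = 1/36
(3j)²=4/63 [(1 3 4; 0 0 0)], sign=+1
Σ_t [0,0]: t=0:+1/720 = 1/720
(3j)²=1/36 [(1 3 4; 0 -3 3)], sign=-1
⇒ 4πI² = 1/3
I = (-1)√(1/3/(4π)) = -0.16286750

-0.162868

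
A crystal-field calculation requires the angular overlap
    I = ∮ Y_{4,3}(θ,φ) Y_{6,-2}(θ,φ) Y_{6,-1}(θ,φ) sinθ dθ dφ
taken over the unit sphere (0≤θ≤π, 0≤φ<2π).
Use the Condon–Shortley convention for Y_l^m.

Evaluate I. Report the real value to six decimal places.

Rules hold: Σm=0, L=16 even, 2≤6≤10.
N = 9·13·13 = 1521
Δ = 4!·4!·8!/17! = 1/15315300
Racah Σ t=0..4: t=0:+1/829440 t=1:−1/25920 t=2:+1/9216 t=3:−1/25920 t=4:+1/829440 = 7/207360
⇒ 3j(4 6 6; 0 0 0)² = 28/2431, sgn +1
Racah Σ t=0..1: t=0:+1/82944 t=1:−1/103680 = 1/414720
⇒ 3j(4 6 6; 3 -2 -1)² = 49/43758, sgn -1
4πI² = N·(3j₀)²·(3jₘ)² = 686/34969
I = -1·√(0.0196174/4π) = -0.03951077

-0.039511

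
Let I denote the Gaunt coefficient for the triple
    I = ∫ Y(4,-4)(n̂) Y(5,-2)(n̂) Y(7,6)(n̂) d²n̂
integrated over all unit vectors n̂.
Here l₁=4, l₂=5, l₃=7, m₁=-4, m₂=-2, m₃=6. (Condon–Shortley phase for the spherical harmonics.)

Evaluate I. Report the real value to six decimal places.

Rules hold: Σm=0, L=16 even, 1≤7≤9.
N = 9·11·15 = 1485
Δ = 2!·6!·8!/17! = 1/6126120
Racah Σ t=0..2: t=0:+1/69120 t=1:−1/20736 t=2:+1/69120 = -1/51840
⇒ 3j(4 5 7; 0 0 0)² = 280/21879, sgn +1
Racah Σ t=2..2: t=2:+1/7257600 = 1/7257600
⇒ 3j(4 5 7; -4 -2 6)² = 2/85, sgn -1
4πI² = N·(3j₀)²·(3jₘ)² = 1680/3757
I = -1·√(0.447165/4π) = -0.18863797

-0.188638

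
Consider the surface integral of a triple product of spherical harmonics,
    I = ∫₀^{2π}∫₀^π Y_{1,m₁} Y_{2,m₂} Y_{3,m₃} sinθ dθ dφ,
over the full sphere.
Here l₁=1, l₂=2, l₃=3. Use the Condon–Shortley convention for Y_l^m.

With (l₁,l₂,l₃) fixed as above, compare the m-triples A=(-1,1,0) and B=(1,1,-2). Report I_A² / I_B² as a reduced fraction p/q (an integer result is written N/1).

3/10

Same 1,2,3: normalisation and zero-m 3j drop out of the ratio.
A: Δ: 0! 2! 4! / 7! → 1/105; sum: t=0:+1/12 = 1/12; 3j²(1 2 3; -1 1 0) = Δ·Π!·Σ² = 1/35  (sign -1)
B: Δ: 0! 2! 4! / 7! → 1/105; sum: t=0:+1/12 = 1/12; 3j²(1 2 3; 1 1 -2) = Δ·Π!·Σ² = 2/21  (sign -1)
I_A²/I_B² = (1/35)/(2/21) = 3/10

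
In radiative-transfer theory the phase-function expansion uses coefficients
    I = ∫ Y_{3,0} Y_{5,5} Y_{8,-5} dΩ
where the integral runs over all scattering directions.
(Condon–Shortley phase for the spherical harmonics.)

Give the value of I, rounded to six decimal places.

Checks pass: Σm=0; 16 even; l₃=8∈[2,8].
(2·3+1)(2·5+1)(2·8+1) = 1309
Δ: 0! 6! 10! / 17! → 1/136136
sum: t=0:+1/518400 = 1/518400
3j²(3 5 8; 0 0 0) = Δ·Π!·Σ² = 56/2431  (sign +1)
sum: t=0:+1/130636800 = 1/130636800
3j²(3 5 8; 0 5 -5) = Δ·Π!·Σ² = 1/476  (sign -1)
combine: 4πI² = 1309·56/2431·1/476 = 14/221
take √, sign -1: I = -0.07100075

-0.071001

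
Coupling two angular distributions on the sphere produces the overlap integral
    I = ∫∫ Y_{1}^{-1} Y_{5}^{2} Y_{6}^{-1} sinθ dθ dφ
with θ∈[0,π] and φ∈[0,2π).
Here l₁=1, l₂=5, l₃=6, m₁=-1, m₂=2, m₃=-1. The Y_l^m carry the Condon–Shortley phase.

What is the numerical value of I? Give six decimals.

-0.129207

Rules hold: Σm=0, L=12 even, 4≤6≤6.
N = 3·11·13 = 429
Δ = 0!·2!·10!/13! = 1/858
Racah Σ t=0..0: t=0:+1/14400 = 1/14400
⇒ 3j(1 5 6; 0 0 0)² = 6/143, sgn +1
Racah Σ t=0..0: t=0:+1/60480 = 1/60480
⇒ 3j(1 5 6; -1 2 -1)² = 5/429, sgn -1
4πI² = N·(3j₀)²·(3jₘ)² = 30/143
I = -1·√(0.20979/4π) = -0.12920749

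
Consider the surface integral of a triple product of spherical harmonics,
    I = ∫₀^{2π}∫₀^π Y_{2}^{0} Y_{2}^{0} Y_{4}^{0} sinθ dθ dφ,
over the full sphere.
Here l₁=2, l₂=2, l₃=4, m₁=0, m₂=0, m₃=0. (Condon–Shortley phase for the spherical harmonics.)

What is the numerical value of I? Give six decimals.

Rules hold: Σm=0, L=8 even, 0≤4≤4.
N = 5·5·9 = 225
Δ = 0!·4!·4!/9! = 1/630
Racah Σ t=0..0: t=0:+1/16 = 1/16
⇒ 3j(2 2 4; 0 0 0)² = 2/35, sgn +1
(m-triple is (0,0,0) — same symbol as above.)
4πI² = N·(3j₀)²·(3jₘ)² = 36/49
I = +1·√(0.734694/4π) = 0.24179554

0.241796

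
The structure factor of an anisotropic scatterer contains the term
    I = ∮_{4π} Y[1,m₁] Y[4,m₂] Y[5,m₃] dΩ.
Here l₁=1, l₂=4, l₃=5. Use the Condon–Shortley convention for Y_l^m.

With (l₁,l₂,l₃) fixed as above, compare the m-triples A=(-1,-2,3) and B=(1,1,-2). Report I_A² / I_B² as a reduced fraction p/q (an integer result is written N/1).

4/3

Same 1,4,5: normalisation and zero-m 3j drop out of the ratio.
A: Δ: 0! 2! 8! / 11! → 1/495; sum: t=0:+1/2880 = 1/2880; 3j²(1 4 5; -1 -2 3) = Δ·Π!·Σ² = 28/495  (sign +1)
B: Δ: 0! 2! 8! / 11! → 1/495; sum: t=0:+1/1440 = 1/1440; 3j²(1 4 5; 1 1 -2) = Δ·Π!·Σ² = 7/165  (sign -1)
I_A²/I_B² = (28/495)/(7/165) = 4/3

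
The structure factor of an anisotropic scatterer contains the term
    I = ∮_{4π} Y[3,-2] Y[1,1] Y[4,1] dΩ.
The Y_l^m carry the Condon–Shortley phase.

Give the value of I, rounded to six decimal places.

Rules hold: Σm=0, L=8 even, 2≤4≤4.
N = 7·3·9 = 189
Δ = 0!·6!·2!/9! = 1/252
Racah Σ t=0..0: t=0:+1/36 = 1/36
⇒ 3j(3 1 4; 0 0 0)² = 4/63, sgn +1
Racah Σ t=0..0: t=0:+1/240 = 1/240
⇒ 3j(3 1 4; -2 1 1)² = 1/84, sgn -1
4πI² = N·(3j₀)²·(3jₘ)² = 1/7
I = -1·√(0.142857/4π) = -0.10662181

-0.106622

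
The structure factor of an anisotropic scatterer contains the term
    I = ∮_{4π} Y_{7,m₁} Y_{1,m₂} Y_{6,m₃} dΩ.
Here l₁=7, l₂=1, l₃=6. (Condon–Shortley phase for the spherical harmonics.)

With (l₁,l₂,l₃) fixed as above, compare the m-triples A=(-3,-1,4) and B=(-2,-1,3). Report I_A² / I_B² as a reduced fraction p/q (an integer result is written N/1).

3/5

Shared (l₁,l₂,l₃)=(7,1,6): N and (l;000)² cancel in I_A²/I_B².
A: Δ = 2!·12!·0!/15! = 1/1365; Racah Σ t=0..0: t=0:+1/14515200 = 1/14515200; ⇒ 3j(7 1 6; -3 -1 4)² = 2/455, sgn +1
B: Δ = 2!·12!·0!/15! = 1/1365; Racah Σ t=0..0: t=0:+1/4354560 = 1/4354560; ⇒ 3j(7 1 6; -2 -1 3)² = 2/273, sgn -1
I_A²/I_B² = (2/455)/(2/273) = 3/5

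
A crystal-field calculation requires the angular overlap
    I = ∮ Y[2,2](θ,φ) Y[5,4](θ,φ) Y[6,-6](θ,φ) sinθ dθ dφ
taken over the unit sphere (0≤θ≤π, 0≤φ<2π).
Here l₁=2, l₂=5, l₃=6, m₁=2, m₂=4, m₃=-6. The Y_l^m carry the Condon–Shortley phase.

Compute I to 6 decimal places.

0.000000

Σlᵢ=13 odd — θ-integrand is odd under cosθ→−cosθ; I=0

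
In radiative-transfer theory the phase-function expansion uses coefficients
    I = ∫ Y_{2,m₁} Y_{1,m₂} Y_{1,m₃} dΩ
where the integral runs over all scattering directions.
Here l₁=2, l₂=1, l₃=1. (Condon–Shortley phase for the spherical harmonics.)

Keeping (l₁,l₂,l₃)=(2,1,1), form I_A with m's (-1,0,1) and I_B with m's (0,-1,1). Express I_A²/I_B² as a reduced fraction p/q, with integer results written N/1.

3/1

Same 2,1,1: normalisation and zero-m 3j drop out of the ratio.
A: Δ: 2! 2! 0! / 5! → 1/30; sum: t=1:−1/2 = -1/2; 3j²(2 1 1; -1 0 1) = Δ·Π!·Σ² = 1/10  (sign -1)
B: Δ: 2! 2! 0! / 5! → 1/30; sum: t=0:+1/4 = 1/4; 3j²(2 1 1; 0 -1 1) = Δ·Π!·Σ² = 1/30  (sign +1)
I_A²/I_B² = (1/10)/(1/30) = 3/1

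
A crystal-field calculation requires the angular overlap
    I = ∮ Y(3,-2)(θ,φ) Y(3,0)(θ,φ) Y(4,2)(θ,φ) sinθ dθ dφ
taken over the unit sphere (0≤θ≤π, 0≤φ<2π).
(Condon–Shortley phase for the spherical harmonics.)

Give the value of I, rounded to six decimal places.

-0.044418

Checks pass: Σm=0; 10 even; l₃=4∈[0,6].
(2·3+1)(2·3+1)(2·4+1) = 441
Δ: 2! 4! 4! / 11! → 1/34650
sum: t=0:+1/72 t=1:−1/16 t=2:+1/72 = -5/144
3j²(3 3 4; 0 0 0) = Δ·Π!·Σ² = 2/77  (sign -1)
sum: t=1:−1/96 t=2:+1/72 = 1/288
3j²(3 3 4; -2 0 2) = Δ·Π!·Σ² = 1/462  (sign +1)
combine: 4πI² = 441·2/77·1/462 = 3/121
take √, sign -1: I = -0.04441841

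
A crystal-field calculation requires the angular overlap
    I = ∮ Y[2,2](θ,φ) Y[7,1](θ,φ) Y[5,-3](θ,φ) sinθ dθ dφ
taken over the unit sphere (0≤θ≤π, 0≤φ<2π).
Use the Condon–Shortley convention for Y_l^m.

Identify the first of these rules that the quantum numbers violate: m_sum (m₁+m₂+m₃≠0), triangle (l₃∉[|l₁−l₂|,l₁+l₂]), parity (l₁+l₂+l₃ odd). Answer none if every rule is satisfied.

none

m₁+m₂+m₃ = 2 + 1 − 3 = 0  ✓
triangle: |2−7|=5 ≤ l₃=5 ≤ 2+7=9  ✓
parity: l₁+l₂+l₃ = 14 is even  ✓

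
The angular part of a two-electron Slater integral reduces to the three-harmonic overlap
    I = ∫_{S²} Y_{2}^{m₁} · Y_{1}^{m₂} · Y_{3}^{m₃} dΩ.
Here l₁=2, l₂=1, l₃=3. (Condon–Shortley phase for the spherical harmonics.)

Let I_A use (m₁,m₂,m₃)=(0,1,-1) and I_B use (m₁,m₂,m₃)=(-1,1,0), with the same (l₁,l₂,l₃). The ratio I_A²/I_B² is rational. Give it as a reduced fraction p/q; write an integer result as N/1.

2/1

Same 2,1,3: normalisation and zero-m 3j drop out of the ratio.
A: Δ: 0! 4! 2! / 7! → 1/105; sum: t=0:+1/8 = 1/8; 3j²(2 1 3; 0 1 -1) = Δ·Π!·Σ² = 2/35  (sign +1)
B: Δ: 0! 4! 2! / 7! → 1/105; sum: t=0:+1/12 = 1/12; 3j²(2 1 3; -1 1 0) = Δ·Π!·Σ² = 1/35  (sign -1)
I_A²/I_B² = (2/35)/(1/35) = 2/1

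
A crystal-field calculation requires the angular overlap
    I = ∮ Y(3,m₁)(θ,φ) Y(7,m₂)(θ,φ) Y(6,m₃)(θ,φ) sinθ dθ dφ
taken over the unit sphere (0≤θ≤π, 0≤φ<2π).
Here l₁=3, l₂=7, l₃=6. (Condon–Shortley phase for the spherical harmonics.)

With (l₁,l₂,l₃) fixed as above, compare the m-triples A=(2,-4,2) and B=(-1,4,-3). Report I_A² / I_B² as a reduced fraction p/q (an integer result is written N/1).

Same 3,7,6: normalisation and zero-m 3j drop out of the ratio.
A: Δ: 4! 2! 10! / 17! → 1/2042040; sum: t=0:+1/725760 t=1:−1/967680 = 1/2903040; 3j²(3 7 6; 2 -4 2) = Δ·Π!·Σ² = 5/3094  (sign +1)
B: Δ: 4! 2! 10! / 17! → 1/2042040; sum: t=2:+1/2903040 t=3:−1/483840 t=4:+1/1451520 = -1/967680; 3j²(3 7 6; -1 4 -3) = Δ·Π!·Σ² = 81/6188  (sign +1)
I_A²/I_B² = (5/3094)/(81/6188) = 10/81

10/81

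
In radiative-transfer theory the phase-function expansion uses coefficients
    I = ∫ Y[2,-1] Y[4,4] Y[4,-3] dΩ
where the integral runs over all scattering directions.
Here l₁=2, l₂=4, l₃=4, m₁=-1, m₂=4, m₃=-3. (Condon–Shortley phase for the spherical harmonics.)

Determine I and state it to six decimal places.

Checks pass: Σm=0; 10 even; l₃=4∈[2,6].
(2·2+1)(2·4+1)(2·4+1) = 405
Δ: 2! 2! 6! / 11! → 1/13860
sum: t=0:+1/192 t=1:−1/36 t=2:+1/192 = -5/288
3j²(2 4 4; 0 0 0) = Δ·Π!·Σ² = 20/693  (sign -1)
sum: t=2:+1/1440 = 1/1440
3j²(2 4 4; -1 4 -3) = Δ·Π!·Σ² = 7/165  (sign -1)
combine: 4πI² = 405·20/693·7/165 = 60/121
take √, sign +1: I = 0.19864517

0.198645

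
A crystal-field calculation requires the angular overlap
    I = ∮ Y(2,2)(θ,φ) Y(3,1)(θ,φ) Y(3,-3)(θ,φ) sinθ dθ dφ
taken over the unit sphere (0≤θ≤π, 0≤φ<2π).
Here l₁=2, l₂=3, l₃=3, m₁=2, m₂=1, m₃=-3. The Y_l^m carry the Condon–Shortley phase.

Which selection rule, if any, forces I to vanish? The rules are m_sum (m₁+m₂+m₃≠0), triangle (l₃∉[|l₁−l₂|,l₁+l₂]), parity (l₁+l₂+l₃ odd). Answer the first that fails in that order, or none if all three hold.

azimuthal sum: 2 + 1 − 3 = 0  ✓
1 ≤ 3 ≤ 5 (triangle on l)  ✓
L = 2 + 3 + 3 = 8 (even)  ✓

none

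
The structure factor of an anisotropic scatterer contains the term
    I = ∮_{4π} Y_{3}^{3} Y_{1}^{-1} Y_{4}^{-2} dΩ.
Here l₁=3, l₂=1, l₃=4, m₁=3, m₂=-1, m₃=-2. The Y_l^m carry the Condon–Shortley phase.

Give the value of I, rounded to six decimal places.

Checks pass: Σm=0; 8 even; l₃=4∈[2,4].
(2·3+1)(2·1+1)(2·4+1) = 189
Δ: 0! 6! 2! / 9! → 1/252
sum: t=0:+1/36 = 1/36
3j²(3 1 4; 0 0 0) = Δ·Π!·Σ² = 4/63  (sign +1)
sum: t=0:+1/1440 = 1/1440
3j²(3 1 4; 3 -1 -2) = Δ·Π!·Σ² = 1/252  (sign +1)
combine: 4πI² = 189·4/63·1/252 = 1/21
take √, sign +1: I = 0.06155813

0.061558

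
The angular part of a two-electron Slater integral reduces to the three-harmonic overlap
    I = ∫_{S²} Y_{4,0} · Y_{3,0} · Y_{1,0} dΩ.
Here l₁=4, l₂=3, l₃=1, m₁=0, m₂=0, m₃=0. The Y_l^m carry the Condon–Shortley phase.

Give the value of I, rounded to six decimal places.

0.246233

m-sum 0 ✓  L=8 even ✓  1≤1≤7 ✓
Π(2lᵢ+1) = 9×7×3 = 189
triangle coeff Δ(4,3,1) = 1/252
Σ_t [3,3]: t=3:−1/36 = -1/36
(3j)²=4/63 [(4 3 1; 0 0 0)], sign=+1
(m-triple is (0,0,0) — same symbol as above.)
⇒ 4πI² = 16/21
I = (+1)√(16/21/(4π)) = 0.24623252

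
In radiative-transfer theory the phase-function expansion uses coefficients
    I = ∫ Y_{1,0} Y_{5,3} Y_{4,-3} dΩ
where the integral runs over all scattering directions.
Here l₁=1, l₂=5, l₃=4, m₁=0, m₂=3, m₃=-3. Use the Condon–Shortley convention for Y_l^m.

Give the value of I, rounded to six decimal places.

-0.196426

m-sum 0 ✓  L=10 even ✓  4≤4≤6 ✓
Π(2lᵢ+1) = 3×11×9 = 297
triangle coeff Δ(1,5,4) = 1/495
Σ_t [1,1]: t=1:−1/576 = -1/576
(3j)²=5/99 [(1 5 4; 0 0 0)], sign=-1
Σ_t [1,1]: t=1:−1/5040 = -1/5040
(3j)²=16/495 [(1 5 4; 0 3 -3)], sign=+1
⇒ 4πI² = 16/33
I = (-1)√(16/33/(4π)) = -0.19642560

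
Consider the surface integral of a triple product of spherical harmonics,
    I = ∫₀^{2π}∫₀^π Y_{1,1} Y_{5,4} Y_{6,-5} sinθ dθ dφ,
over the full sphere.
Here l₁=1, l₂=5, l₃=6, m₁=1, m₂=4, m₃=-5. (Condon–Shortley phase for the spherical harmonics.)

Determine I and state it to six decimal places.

-0.303018

m-sum 0 ✓  L=12 even ✓  4≤6≤6 ✓
Π(2lᵢ+1) = 3×11×13 = 429
triangle coeff Δ(1,5,6) = 1/858
Σ_t [0,0]: t=0:+1/14400 = 1/14400
(3j)²=6/143 [(1 5 6; 0 0 0)], sign=+1
Σ_t [0,0]: t=0:+1/725760 = 1/725760
(3j)²=5/78 [(1 5 6; 1 4 -5)], sign=-1
⇒ 4πI² = 15/13
I = (-1)√(15/13/(4π)) = -0.30301841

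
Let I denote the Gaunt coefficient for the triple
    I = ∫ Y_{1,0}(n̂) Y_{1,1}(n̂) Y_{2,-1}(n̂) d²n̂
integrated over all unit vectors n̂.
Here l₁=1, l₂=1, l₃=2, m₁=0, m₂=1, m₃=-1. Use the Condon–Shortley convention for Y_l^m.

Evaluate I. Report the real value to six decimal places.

-0.218510

m-sum 0 ✓  L=4 even ✓  0≤2≤2 ✓
Π(2lᵢ+1) = 3×3×5 = 45
triangle coeff Δ(1,1,2) = 1/30
Σ_t [0,0]: t=0:+1/1 = 1/1
(3j)²=2/15 [(1 1 2; 0 0 0)], sign=+1
Σ_t [0,0]: t=0:+1/2 = 1/2
(3j)²=1/10 [(1 1 2; 0 1 -1)], sign=-1
⇒ 4πI² = 3/5
I = (-1)√(3/5/(4π)) = -0.21850969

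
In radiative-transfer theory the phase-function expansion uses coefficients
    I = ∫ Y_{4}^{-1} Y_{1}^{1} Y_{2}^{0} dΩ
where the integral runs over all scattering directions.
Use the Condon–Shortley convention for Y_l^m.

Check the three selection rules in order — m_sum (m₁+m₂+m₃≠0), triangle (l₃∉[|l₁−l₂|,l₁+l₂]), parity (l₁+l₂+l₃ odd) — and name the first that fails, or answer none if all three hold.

m₁+m₂+m₃ = -1 + 1 + 0 = 0  ✓
triangle: |4−1|=3 ≤ l₃=2 ≤ 4+1=5  ✗
parity: l₁+l₂+l₃ = 7 is odd

triangle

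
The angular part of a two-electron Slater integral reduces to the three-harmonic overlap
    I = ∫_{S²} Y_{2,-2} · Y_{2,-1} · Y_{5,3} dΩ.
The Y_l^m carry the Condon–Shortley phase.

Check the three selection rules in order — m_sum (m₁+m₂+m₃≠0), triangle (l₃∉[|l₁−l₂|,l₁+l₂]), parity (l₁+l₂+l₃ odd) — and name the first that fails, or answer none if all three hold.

triangle

m₁+m₂+m₃ = -2 − 1 + 3 = 0  ✓
triangle: |2−2|=0 ≤ l₃=5 ≤ 2+2=4  ✗
parity: l₁+l₂+l₃ = 9 is odd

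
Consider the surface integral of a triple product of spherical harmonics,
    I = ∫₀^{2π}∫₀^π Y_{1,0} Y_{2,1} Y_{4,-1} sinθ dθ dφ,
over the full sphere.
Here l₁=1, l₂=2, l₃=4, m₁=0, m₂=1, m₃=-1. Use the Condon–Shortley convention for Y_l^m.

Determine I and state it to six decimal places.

0.000000

l₃=4 ∉ [1,3] — triangle fails ⇒ I = 0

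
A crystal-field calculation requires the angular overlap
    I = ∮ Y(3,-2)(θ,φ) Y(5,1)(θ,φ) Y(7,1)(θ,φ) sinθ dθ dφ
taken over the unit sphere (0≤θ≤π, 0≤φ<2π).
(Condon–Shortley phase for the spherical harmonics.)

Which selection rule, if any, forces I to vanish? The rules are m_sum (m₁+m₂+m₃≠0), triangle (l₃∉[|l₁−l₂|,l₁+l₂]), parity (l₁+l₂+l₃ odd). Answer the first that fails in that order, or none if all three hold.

parity

m₁+m₂+m₃ = -2 + 1 + 1 = 0  ✓
triangle: |3−5|=2 ≤ l₃=7 ≤ 3+5=8  ✓
parity: l₁+l₂+l₃ = 15 is odd  ✗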